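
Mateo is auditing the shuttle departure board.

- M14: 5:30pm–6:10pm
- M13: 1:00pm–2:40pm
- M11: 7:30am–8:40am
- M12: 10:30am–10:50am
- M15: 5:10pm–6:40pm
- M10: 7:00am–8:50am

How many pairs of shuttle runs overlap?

2

Sorted by start: M10, M11, M12, M13, M15, M14.
M11 starts before M10 ends → M10 and M11 overlap.
M12 starts after M10 ends; M10 is clear from here.
M12 starts after M11 ends; M11 is clear from here.
M13 starts after M12 ends; M12 is clear from here.
M15 starts after M13 ends; M13 is clear from here.
M14 starts before M15 ends → M15 and M14 overlap.
Overlapping pairs: M10 & M11, M14 & M15 — 2 in total.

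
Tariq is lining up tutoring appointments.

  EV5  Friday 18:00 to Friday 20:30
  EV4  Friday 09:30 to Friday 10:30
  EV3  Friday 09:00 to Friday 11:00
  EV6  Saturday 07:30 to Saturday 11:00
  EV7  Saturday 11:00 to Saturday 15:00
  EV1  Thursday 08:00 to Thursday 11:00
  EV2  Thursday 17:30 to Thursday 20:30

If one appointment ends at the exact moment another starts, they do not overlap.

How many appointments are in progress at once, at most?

Sweep the timeline, counting +1 at each start and −1 at each end (ends before starts at a tie):
Thursday 08:00 start EV1 → 1
Thursday 11:00 end EV1 → 0
Thursday 17:30 start EV2 → 1
Thursday 20:30 end EV2 → 0
Friday 09:00 start EV3 → 1
Friday 09:30 start EV4 → 2
Friday 10:30 end EV4 → 1
Friday 11:00 end EV3 → 0
Friday 18:00 start EV5 → 1
Friday 20:30 end EV5 → 0
Saturday 07:30 start EV6 → 1
Saturday 11:00 end EV6 → 0
Saturday 11:00 start EV7 → 1
Saturday 15:00 end EV7 → 0
Peak is 2, at Friday 09:30 (EV3, EV4).

2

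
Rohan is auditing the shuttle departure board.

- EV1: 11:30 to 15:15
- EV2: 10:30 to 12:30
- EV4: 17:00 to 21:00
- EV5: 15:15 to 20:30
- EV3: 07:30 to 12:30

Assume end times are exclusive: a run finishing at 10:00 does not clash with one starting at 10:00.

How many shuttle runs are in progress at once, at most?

Walk through starts and ends in time order (an end at T is processed before a start at T):
07:30 start EV3 → 1
10:30 start EV2 → 2
11:30 start EV1 → 3
12:30 end EV2 → 2
12:30 end EV3 → 1
15:15 end EV1 → 0
15:15 start EV5 → 1
17:00 start EV4 → 2
20:30 end EV5 → 1
21:00 end EV4 → 0
Peak is 3, at 11:30 (EV1, EV2, EV3).

3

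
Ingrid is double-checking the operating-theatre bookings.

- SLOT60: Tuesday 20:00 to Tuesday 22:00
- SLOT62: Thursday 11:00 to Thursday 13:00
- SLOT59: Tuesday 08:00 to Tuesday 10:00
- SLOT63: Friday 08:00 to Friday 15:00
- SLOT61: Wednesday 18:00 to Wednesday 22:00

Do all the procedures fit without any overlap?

Sorted by start: SLOT59, SLOT60, SLOT61, SLOT62, SLOT63.
SLOT60 starts after SLOT59 ends, so nothing later overlaps SLOT59 either.
SLOT61 starts after SLOT60 ends, so nothing later overlaps SLOT60 either.
SLOT62 starts after SLOT61 ends, so nothing later overlaps SLOT61 either.
SLOT63 starts after SLOT62 ends.
Every pair is clear; the schedule has no overlaps.

Yes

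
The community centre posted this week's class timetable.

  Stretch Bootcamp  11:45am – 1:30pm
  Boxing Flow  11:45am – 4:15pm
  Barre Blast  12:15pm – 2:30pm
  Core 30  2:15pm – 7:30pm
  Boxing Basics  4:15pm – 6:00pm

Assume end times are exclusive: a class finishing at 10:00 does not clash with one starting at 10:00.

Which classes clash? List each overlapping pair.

Barre Blast & Boxing Flow, Barre Blast & Core 30, Barre Blast & Stretch Bootcamp, Boxing Basics & Core 30, Boxing Flow & Core 30, Boxing Flow & Stretch Bootcamp

Sorted by start: Stretch Bootcamp, Boxing Flow, Barre Blast, Core 30, Boxing Basics.
Boxing Flow starts before Stretch Bootcamp ends → Stretch Bootcamp and Boxing Flow overlap.
Barre Blast starts before Stretch Bootcamp ends → Stretch Bootcamp and Barre Blast overlap.
Core 30 starts after Stretch Bootcamp ends, so Stretch Bootcamp has no further overlaps.
Barre Blast starts before Boxing Flow ends → Boxing Flow and Barre Blast overlap.
Core 30 starts before Boxing Flow ends → Boxing Flow and Core 30 overlap.
Boxing Basics starts exactly when Boxing Flow ends (back-to-back, no overlap).
Core 30 starts before Barre Blast ends → Barre Blast and Core 30 overlap.
Boxing Basics starts after Barre Blast ends.
Boxing Basics starts before Core 30 ends → Core 30 and Boxing Basics overlap.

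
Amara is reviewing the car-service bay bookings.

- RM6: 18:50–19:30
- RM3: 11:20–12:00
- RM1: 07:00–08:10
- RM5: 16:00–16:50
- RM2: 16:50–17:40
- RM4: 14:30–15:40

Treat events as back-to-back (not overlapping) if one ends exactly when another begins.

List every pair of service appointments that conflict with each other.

Sorted by start: RM1, RM3, RM4, RM5, RM2, RM6.
RM3 starts after RM1 ends, so nothing later overlaps RM1 either.
RM4 starts after RM3 ends, so nothing later overlaps RM3 either.
RM5 starts after RM4 ends, so nothing later overlaps RM4 either.
RM2 starts exactly when RM5 ends (back-to-back, no overlap), so nothing later overlaps RM5 either.
RM6 starts after RM2 ends.

none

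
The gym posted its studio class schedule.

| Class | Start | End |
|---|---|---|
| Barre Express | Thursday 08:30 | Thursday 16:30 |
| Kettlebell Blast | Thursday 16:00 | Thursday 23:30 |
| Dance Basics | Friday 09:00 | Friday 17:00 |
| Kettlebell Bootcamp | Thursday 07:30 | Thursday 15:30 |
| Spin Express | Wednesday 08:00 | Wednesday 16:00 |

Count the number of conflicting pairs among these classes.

Sorted by start: Spin Express, Kettlebell Bootcamp, Barre Express, Kettlebell Blast, Dance Basics.
Kettlebell Bootcamp starts after Spin Express ends — done with Spin Express.
Barre Express starts before Kettlebell Bootcamp ends → Kettlebell Bootcamp and Barre Express overlap.
Kettlebell Blast starts after Kettlebell Bootcamp ends — done with Kettlebell Bootcamp.
Kettlebell Blast starts before Barre Express ends → Barre Express and Kettlebell Blast overlap.
Dance Basics starts after Barre Express ends.
Dance Basics starts after Kettlebell Blast ends.
Overlapping pairs: Barre Express & Kettlebell Blast, Barre Express & Kettlebell Bootcamp — 2 in total.

2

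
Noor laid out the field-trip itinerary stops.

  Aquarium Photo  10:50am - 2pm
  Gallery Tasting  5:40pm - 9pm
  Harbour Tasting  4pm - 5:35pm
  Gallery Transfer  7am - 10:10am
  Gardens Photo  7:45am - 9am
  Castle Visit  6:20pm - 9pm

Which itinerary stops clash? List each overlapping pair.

Castle Visit & Gallery Tasting, Gallery Transfer & Gardens Photo

Sorted by start: Gallery Transfer, Gardens Photo, Aquarium Photo, Harbour Tasting, Gallery Tasting, Castle Visit.
Gardens Photo starts before Gallery Transfer ends → Gallery Transfer and Gardens Photo overlap.
Aquarium Photo starts after Gallery Transfer ends, so Gallery Transfer has no further overlaps.
Aquarium Photo starts after Gardens Photo ends, so Gardens Photo has no further overlaps.
Harbour Tasting starts after Aquarium Photo ends, so Aquarium Photo has no further overlaps.
Gallery Tasting starts after Harbour Tasting ends, so Harbour Tasting has no further overlaps.
Castle Visit starts before Gallery Tasting ends → Gallery Tasting and Castle Visit overlap.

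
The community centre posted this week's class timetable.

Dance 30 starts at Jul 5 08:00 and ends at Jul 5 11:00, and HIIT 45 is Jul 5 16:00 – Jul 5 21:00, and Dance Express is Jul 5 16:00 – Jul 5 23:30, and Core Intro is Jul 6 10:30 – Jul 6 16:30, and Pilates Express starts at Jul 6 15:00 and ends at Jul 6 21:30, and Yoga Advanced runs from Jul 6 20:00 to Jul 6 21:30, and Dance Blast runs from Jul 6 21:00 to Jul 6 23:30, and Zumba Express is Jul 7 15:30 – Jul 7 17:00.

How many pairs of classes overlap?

Sorted by start: Dance 30, HIIT 45, Dance Express, Core Intro, Pilates Express, Yoga Advanced, Dance Blast, Zumba Express.
HIIT 45 starts after Dance 30 ends; Dance 30 is clear from here.
Dance Express starts before HIIT 45 ends → HIIT 45 and Dance Express overlap.
Core Intro starts after HIIT 45 ends; HIIT 45 is clear from here.
Core Intro starts after Dance Express ends; Dance Express is clear from here.
Pilates Express starts before Core Intro ends → Core Intro and Pilates Express overlap.
Yoga Advanced starts after Core Intro ends; Core Intro is clear from here.
Yoga Advanced starts before Pilates Express ends → Pilates Express and Yoga Advanced overlap.
Dance Blast starts before Pilates Express ends → Pilates Express and Dance Blast overlap.
Zumba Express starts after Pilates Express ends.
Dance Blast starts before Yoga Advanced ends → Yoga Advanced and Dance Blast overlap.
Zumba Express starts after Yoga Advanced ends.
Zumba Express starts after Dance Blast ends.
Overlapping pairs: Core Intro & Pilates Express, Dance Blast & Pilates Express, Dance Blast & Yoga Advanced, Dance Express & HIIT 45, Pilates Express & Yoga Advanced — 5 in total.

5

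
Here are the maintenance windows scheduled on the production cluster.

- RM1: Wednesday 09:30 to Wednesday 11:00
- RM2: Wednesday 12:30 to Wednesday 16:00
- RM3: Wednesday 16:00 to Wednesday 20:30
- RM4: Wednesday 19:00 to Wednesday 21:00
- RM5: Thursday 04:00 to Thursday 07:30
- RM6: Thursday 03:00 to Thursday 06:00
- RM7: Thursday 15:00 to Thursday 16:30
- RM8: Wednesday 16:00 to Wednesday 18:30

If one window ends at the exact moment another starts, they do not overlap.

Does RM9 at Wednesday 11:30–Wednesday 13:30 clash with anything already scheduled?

Yes — it overlaps RM2

RM1: ends Wednesday 11:00 at or before RM9 starts Wednesday 11:30 → clear.
RM2: starts Wednesday 12:30 before RM9 ends Wednesday 13:30, and ends Wednesday 16:00 after RM9 starts Wednesday 11:30 → overlap.
RM3: starts Wednesday 16:00 at or after RM9 ends Wednesday 13:30 → clear.
RM8: starts Wednesday 16:00 at or after RM9 ends Wednesday 13:30 → clear.
RM4: starts Wednesday 19:00 at or after RM9 ends Wednesday 13:30 → clear.
RM6: starts Thursday 03:00 at or after RM9 ends Wednesday 13:30 → clear.
RM5: starts Thursday 04:00 at or after RM9 ends Wednesday 13:30 → clear.
RM7: starts Thursday 15:00 at or after RM9 ends Wednesday 13:30 → clear.
RM9 overlaps RM2.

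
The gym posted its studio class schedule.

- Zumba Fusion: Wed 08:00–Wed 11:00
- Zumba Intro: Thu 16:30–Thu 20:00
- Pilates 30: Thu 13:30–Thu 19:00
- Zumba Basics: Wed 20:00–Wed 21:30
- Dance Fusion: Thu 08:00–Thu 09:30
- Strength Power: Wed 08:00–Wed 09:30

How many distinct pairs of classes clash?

Two intervals overlap when each starts before the other ends.
Sorted by start: Strength Power, Zumba Fusion, Zumba Basics, Dance Fusion, Pilates 30, Zumba Intro.
Zumba Fusion starts before Strength Power ends → Strength Power and Zumba Fusion overlap.
Zumba Basics starts after Strength Power ends — done with Strength Power.
Zumba Basics starts after Zumba Fusion ends — done with Zumba Fusion.
Dance Fusion starts after Zumba Basics ends — done with Zumba Basics.
Pilates 30 starts after Dance Fusion ends — done with Dance Fusion.
Zumba Intro starts before Pilates 30 ends → Pilates 30 and Zumba Intro overlap.
Overlapping pairs: Pilates 30 & Zumba Intro, Strength Power & Zumba Fusion — 2 in total.

2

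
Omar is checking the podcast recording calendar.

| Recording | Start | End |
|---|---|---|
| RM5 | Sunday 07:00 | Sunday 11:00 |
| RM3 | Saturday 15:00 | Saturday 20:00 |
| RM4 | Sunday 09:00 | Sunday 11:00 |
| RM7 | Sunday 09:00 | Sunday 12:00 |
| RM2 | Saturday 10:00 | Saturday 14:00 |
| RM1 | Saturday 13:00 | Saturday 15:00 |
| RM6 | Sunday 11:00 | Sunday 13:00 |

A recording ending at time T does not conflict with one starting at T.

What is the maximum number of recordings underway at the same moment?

3

Sort all start/end points and keep a running count:
Saturday 10:00 start RM2 → 1
Saturday 13:00 start RM1 → 2
Saturday 14:00 end RM2 → 1
Saturday 15:00 end RM1 → 0
Saturday 15:00 start RM3 → 1
Saturday 20:00 end RM3 → 0
Sunday 07:00 start RM5 → 1
Sunday 09:00 start RM4 → 2
Sunday 09:00 start RM7 → 3
Sunday 11:00 end RM4 → 2
Sunday 11:00 end RM5 → 1
Sunday 11:00 start RM6 → 2
Sunday 12:00 end RM7 → 1
Sunday 13:00 end RM6 → 0
Peak is 3, at Sunday 09:00 (RM4, RM5, RM7).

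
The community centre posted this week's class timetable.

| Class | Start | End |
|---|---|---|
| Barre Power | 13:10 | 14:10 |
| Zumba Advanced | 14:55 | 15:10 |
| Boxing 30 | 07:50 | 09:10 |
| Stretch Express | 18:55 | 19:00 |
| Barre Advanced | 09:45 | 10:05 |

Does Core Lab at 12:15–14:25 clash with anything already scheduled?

Boxing 30: ends 09:10 at or before Core Lab starts 12:15 → clear.
Barre Advanced: ends 10:05 at or before Core Lab starts 12:15 → clear.
Barre Power: starts 13:10 before Core Lab ends 14:25, and ends 14:10 after Core Lab starts 12:15 → overlap.
Zumba Advanced: starts 14:55 at or after Core Lab ends 14:25 → clear.
Stretch Express: starts 18:55 at or after Core Lab ends 14:25 → clear.
Core Lab overlaps Barre Power.

Yes — it overlaps Barre Power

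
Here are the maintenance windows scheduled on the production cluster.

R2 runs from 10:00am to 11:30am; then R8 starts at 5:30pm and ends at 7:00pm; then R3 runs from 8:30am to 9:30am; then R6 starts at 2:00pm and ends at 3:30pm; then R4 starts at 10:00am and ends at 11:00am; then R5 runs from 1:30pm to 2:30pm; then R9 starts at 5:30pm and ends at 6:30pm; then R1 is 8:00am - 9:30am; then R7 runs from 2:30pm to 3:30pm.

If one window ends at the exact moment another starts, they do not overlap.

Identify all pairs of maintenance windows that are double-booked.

Check each pair: they overlap iff neither finishes before the other starts.
Sorted by start: R1, R3, R2, R4, R5, R6, R7, R8, R9.
R3 starts before R1 ends → R1 and R3 overlap.
R2 starts after R1 ends, so R1 has no further overlaps.
R2 starts after R3 ends, so R3 has no further overlaps.
R4 starts before R2 ends → R2 and R4 overlap.
R5 starts after R2 ends, so R2 has no further overlaps.
R5 starts after R4 ends, so R4 has no further overlaps.
R6 starts before R5 ends → R5 and R6 overlap.
R7 starts exactly when R5 ends (back-to-back, no overlap), so R5 has no further overlaps.
R7 starts before R6 ends → R6 and R7 overlap.
R8 starts after R6 ends, so R6 has no further overlaps.
R8 starts after R7 ends, so R7 has no further overlaps.
R9 starts before R8 ends → R8 and R9 overlap.

R1 & R3, R2 & R4, R5 & R6, R6 & R7, R8 & R9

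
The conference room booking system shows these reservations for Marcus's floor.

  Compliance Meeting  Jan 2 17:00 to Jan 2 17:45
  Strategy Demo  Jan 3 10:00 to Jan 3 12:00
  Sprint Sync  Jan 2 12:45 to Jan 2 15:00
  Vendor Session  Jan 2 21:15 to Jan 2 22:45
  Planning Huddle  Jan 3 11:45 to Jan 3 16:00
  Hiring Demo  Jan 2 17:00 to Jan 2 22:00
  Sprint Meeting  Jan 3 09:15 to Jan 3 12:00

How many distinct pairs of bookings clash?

5

Sorted by start: Sprint Sync, Hiring Demo, Compliance Meeting, Vendor Session, Sprint Meeting, Strategy Demo, Planning Huddle.
Hiring Demo starts after Sprint Sync ends, so Sprint Sync has no further overlaps.
Compliance Meeting starts before Hiring Demo ends → Hiring Demo and Compliance Meeting overlap.
Vendor Session starts before Hiring Demo ends → Hiring Demo and Vendor Session overlap.
Sprint Meeting starts after Hiring Demo ends, so Hiring Demo has no further overlaps.
Vendor Session starts after Compliance Meeting ends, so Compliance Meeting has no further overlaps.
Sprint Meeting starts after Vendor Session ends, so Vendor Session has no further overlaps.
Strategy Demo starts before Sprint Meeting ends → Sprint Meeting and Strategy Demo overlap.
Planning Huddle starts before Sprint Meeting ends → Sprint Meeting and Planning Huddle overlap.
Planning Huddle starts before Strategy Demo ends → Strategy Demo and Planning Huddle overlap.
Overlapping pairs: Compliance Meeting & Hiring Demo, Hiring Demo & Vendor Session, Planning Huddle & Sprint Meeting, Planning Huddle & Strategy Demo, Sprint Meeting & Strategy Demo — 5 in total.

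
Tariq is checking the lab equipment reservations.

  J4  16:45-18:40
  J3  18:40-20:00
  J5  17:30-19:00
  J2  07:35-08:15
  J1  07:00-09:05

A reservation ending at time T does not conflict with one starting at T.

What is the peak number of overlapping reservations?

Sweep the timeline, counting +1 at each start and −1 at each end (ends before starts at a tie):
07:00 start J1 → 1
07:35 start J2 → 2
08:15 end J2 → 1
09:05 end J1 → 0
16:45 start J4 → 1
17:30 start J5 → 2
18:40 end J4 → 1
18:40 start J3 → 2
19:00 end J5 → 1
20:00 end J3 → 0
Peak is 2, at 07:35 (J1, J2).

2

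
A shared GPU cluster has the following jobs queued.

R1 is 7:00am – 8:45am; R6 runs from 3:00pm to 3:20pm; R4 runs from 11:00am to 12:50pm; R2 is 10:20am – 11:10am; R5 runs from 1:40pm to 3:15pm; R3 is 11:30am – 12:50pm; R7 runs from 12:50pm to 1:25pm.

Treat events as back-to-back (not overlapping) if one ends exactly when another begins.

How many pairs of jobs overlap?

3

Sorted by start: R1, R2, R4, R3, R7, R5, R6.
R2 starts after R1 ends, so nothing later overlaps R1 either.
R4 starts before R2 ends → R2 and R4 overlap.
R3 starts after R2 ends, so nothing later overlaps R2 either.
R3 starts before R4 ends → R4 and R3 overlap.
R7 starts exactly when R4 ends (back-to-back, no overlap), so nothing later overlaps R4 either.
R7 starts exactly when R3 ends (back-to-back, no overlap), so nothing later overlaps R3 either.
R5 starts after R7 ends, so nothing later overlaps R7 either.
R6 starts before R5 ends → R5 and R6 overlap.
Overlapping pairs: R2 & R4, R3 & R4, R5 & R6 — 3 in total.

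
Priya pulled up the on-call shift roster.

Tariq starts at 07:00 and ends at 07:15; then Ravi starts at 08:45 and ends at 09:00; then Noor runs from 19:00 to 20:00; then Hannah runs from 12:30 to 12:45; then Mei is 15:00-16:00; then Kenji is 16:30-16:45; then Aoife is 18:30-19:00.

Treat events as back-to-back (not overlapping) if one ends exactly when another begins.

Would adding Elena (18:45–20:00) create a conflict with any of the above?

Yes — it overlaps Aoife, Noor

Tariq: ends 07:15 at or before Elena starts 18:45 → clear.
Ravi: ends 09:00 at or before Elena starts 18:45 → clear.
Hannah: ends 12:45 at or before Elena starts 18:45 → clear.
Mei: ends 16:00 at or before Elena starts 18:45 → clear.
Kenji: ends 16:45 at or before Elena starts 18:45 → clear.
Aoife: starts 18:30 before Elena ends 20:00, and ends 19:00 after Elena starts 18:45 → overlap.
Noor: starts 19:00 before Elena ends 20:00, and ends 20:00 after Elena starts 18:45 → overlap.
Elena overlaps Noor, Aoife.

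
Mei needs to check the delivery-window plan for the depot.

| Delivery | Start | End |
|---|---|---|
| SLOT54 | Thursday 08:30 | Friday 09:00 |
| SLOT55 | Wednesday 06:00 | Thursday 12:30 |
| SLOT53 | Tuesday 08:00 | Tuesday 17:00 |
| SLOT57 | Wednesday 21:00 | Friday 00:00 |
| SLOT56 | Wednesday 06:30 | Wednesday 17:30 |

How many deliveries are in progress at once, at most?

Sort all start/end points and keep a running count:
Tuesday 08:00 start SLOT53 → 1
Tuesday 17:00 end SLOT53 → 0
Wednesday 06:00 start SLOT55 → 1
Wednesday 06:30 start SLOT56 → 2
Wednesday 17:30 end SLOT56 → 1
Wednesday 21:00 start SLOT57 → 2
Thursday 08:30 start SLOT54 → 3
Thursday 12:30 end SLOT55 → 2
Friday 00:00 end SLOT57 → 1
Friday 09:00 end SLOT54 → 0
Peak is 3, at Thursday 08:30 (SLOT54, SLOT55, SLOT57).

3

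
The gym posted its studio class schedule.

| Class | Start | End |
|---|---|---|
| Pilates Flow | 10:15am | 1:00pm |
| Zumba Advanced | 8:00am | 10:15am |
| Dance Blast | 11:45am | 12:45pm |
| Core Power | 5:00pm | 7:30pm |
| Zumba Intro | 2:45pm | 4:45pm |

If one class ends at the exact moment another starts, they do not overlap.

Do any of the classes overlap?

Check each pair: they overlap iff neither finishes before the other starts.
Sorted by start: Zumba Advanced, Pilates Flow, Dance Blast, Zumba Intro, Core Power.
Pilates Flow starts exactly when Zumba Advanced ends (back-to-back, no overlap), so nothing later overlaps Zumba Advanced either.
Dance Blast starts before Pilates Flow ends → Pilates Flow and Dance Blast overlap.
That's a conflict, so the schedule is not conflict-free.

Yes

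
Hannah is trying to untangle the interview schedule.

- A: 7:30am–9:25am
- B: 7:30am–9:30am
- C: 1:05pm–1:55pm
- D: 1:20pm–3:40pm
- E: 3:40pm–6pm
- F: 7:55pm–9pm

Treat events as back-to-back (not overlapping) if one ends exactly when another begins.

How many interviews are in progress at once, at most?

2

Sweep the timeline, counting +1 at each start and −1 at each end (ends before starts at a tie):
7:30am start A → 1
7:30am start B → 2
9:25am end A → 1
9:30am end B → 0
1:05pm start C → 1
1:20pm start D → 2
1:55pm end C → 1
3:40pm end D → 0
3:40pm start E → 1
6pm end E → 0
7:55pm start F → 1
9pm end F → 0
Peak is 2, at 7:30am (A, B).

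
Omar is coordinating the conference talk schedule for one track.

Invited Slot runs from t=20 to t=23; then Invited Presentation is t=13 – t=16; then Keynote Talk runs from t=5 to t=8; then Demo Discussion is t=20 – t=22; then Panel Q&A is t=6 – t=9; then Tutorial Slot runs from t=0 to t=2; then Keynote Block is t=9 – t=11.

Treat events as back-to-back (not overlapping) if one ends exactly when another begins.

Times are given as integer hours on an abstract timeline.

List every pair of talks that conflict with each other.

Sorted by start: Tutorial Slot, Keynote Talk, Panel Q&A, Keynote Block, Invited Presentation, Demo Discussion, Invited Slot.
Keynote Talk starts after Tutorial Slot ends, so Tutorial Slot has no further overlaps.
Panel Q&A starts before Keynote Talk ends → Keynote Talk and Panel Q&A overlap.
Keynote Block starts after Keynote Talk ends, so Keynote Talk has no further overlaps.
Keynote Block starts exactly when Panel Q&A ends (back-to-back, no overlap), so Panel Q&A has no further overlaps.
Invited Presentation starts after Keynote Block ends, so Keynote Block has no further overlaps.
Demo Discussion starts after Invited Presentation ends, so Invited Presentation has no further overlaps.
Invited Slot starts before Demo Discussion ends → Demo Discussion and Invited Slot overlap.

Demo Discussion & Invited Slot, Keynote Talk & Panel Q&A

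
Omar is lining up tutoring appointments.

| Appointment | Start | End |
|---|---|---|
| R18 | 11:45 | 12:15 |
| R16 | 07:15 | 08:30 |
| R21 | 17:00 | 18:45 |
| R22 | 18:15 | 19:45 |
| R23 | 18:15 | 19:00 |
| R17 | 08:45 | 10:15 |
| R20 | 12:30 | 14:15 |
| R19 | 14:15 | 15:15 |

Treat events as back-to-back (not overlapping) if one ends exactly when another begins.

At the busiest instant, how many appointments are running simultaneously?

Walk through starts and ends in time order (an end at T is processed before a start at T):
07:15 start R16 → 1
08:30 end R16 → 0
08:45 start R17 → 1
10:15 end R17 → 0
11:45 start R18 → 1
12:15 end R18 → 0
12:30 start R20 → 1
14:15 end R20 → 0
14:15 start R19 → 1
15:15 end R19 → 0
17:00 start R21 → 1
18:15 start R22 → 2
18:15 start R23 → 3
18:45 end R21 → 2
19:00 end R23 → 1
19:45 end R22 → 0
Peak is 3, at 18:15 (R21, R22, R23).

3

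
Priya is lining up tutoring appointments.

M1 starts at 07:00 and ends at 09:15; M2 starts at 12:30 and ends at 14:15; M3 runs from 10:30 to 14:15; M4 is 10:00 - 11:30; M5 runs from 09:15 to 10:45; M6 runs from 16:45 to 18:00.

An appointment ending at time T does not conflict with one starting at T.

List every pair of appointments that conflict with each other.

M2 & M3, M3 & M4, M3 & M5, M4 & M5

Sorted by start: M1, M5, M4, M3, M2, M6.
M5 starts exactly when M1 ends (back-to-back, no overlap), so nothing later overlaps M1 either.
M4 starts before M5 ends → M5 and M4 overlap.
M3 starts before M5 ends → M5 and M3 overlap.
M2 starts after M5 ends, so nothing later overlaps M5 either.
M3 starts before M4 ends → M4 and M3 overlap.
M2 starts after M4 ends, so nothing later overlaps M4 either.
M2 starts before M3 ends → M3 and M2 overlap.
M6 starts after M3 ends.
M6 starts after M2 ends.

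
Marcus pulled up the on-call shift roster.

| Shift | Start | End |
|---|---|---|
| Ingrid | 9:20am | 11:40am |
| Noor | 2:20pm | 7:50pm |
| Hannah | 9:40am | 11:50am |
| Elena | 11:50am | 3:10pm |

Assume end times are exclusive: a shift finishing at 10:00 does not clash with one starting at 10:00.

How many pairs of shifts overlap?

2

Two intervals overlap when each starts before the other ends.
Sorted by start: Ingrid, Hannah, Elena, Noor.
Hannah starts before Ingrid ends → Ingrid and Hannah overlap.
Elena starts after Ingrid ends, so Ingrid has no further overlaps.
Elena starts exactly when Hannah ends (back-to-back, no overlap), so Hannah has no further overlaps.
Noor starts before Elena ends → Elena and Noor overlap.
Overlapping pairs: Elena & Noor, Hannah & Ingrid — 2 in total.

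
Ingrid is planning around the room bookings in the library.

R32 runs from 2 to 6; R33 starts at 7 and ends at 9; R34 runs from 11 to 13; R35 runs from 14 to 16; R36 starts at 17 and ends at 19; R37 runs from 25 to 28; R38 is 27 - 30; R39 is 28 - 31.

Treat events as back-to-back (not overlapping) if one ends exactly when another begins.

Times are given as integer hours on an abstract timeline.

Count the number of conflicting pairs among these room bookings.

Check each pair: they overlap iff neither finishes before the other starts.
Sorted by start: R32, R33, R34, R35, R36, R37, R38, R39.
R33 starts after R32 ends — done with R32.
R34 starts after R33 ends — done with R33.
R35 starts after R34 ends — done with R34.
R36 starts after R35 ends — done with R35.
R37 starts after R36 ends — done with R36.
R38 starts before R37 ends → R37 and R38 overlap.
R39 starts exactly when R37 ends (back-to-back, no overlap).
R39 starts before R38 ends → R38 and R39 overlap.
Overlapping pairs: R37 & R38, R38 & R39 — 2 in total.

2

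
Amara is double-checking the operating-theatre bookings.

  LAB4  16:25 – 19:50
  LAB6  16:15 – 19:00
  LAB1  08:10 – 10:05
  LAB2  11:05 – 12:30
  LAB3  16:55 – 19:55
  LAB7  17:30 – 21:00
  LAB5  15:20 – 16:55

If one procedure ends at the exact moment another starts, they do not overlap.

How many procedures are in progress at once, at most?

Walk through starts and ends in time order (an end at T is processed before a start at T):
08:10 start LAB1 → 1
10:05 end LAB1 → 0
11:05 start LAB2 → 1
12:30 end LAB2 → 0
15:20 start LAB5 → 1
16:15 start LAB6 → 2
16:25 start LAB4 → 3
16:55 end LAB5 → 2
16:55 start LAB3 → 3
17:30 start LAB7 → 4
19:00 end LAB6 → 3
19:50 end LAB4 → 2
19:55 end LAB3 → 1
21:00 end LAB7 → 0
Peak is 4, at 17:30 (LAB3, LAB4, LAB6, LAB7).

4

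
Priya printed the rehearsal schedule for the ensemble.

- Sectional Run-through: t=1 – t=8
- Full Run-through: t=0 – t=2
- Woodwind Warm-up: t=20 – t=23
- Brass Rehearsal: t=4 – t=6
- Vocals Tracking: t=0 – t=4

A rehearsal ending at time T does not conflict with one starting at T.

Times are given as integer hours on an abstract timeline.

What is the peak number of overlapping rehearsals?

3

Sort all start/end points and keep a running count:
t=0 start Full Run-through → 1
t=0 start Vocals Tracking → 2
t=1 start Sectional Run-through → 3
t=2 end Full Run-through → 2
t=4 end Vocals Tracking → 1
t=4 start Brass Rehearsal → 2
t=6 end Brass Rehearsal → 1
t=8 end Sectional Run-through → 0
t=20 start Woodwind Warm-up → 1
t=23 end Woodwind Warm-up → 0
Peak is 3, at t=1 (Full Run-through, Sectional Run-through, Vocals Tracking).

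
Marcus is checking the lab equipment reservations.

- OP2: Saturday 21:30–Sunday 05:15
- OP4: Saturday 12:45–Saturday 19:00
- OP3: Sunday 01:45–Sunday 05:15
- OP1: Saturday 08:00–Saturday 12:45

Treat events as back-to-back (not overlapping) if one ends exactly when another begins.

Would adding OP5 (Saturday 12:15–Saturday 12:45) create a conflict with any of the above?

OP1: starts Saturday 08:00 before OP5 ends Saturday 12:45, and ends Saturday 12:45 after OP5 starts Saturday 12:15 → overlap.
OP4: starts Saturday 12:45 at or after OP5 ends Saturday 12:45 → clear.
OP2: starts Saturday 21:30 at or after OP5 ends Saturday 12:45 → clear.
OP3: starts Sunday 01:45 at or after OP5 ends Saturday 12:45 → clear.
OP5 overlaps OP1.

Yes — it overlaps OP1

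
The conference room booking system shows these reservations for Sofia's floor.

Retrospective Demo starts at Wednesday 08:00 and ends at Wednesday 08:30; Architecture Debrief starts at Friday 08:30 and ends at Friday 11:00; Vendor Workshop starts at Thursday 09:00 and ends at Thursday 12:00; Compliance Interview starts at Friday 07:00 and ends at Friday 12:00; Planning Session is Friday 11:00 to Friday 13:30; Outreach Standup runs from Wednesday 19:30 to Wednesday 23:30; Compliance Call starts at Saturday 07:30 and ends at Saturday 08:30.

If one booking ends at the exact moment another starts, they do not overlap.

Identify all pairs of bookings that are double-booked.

Two intervals overlap when each starts before the other ends.
Sorted by start: Retrospective Demo, Outreach Standup, Vendor Workshop, Compliance Interview, Architecture Debrief, Planning Session, Compliance Call.
Outreach Standup starts after Retrospective Demo ends — done with Retrospective Demo.
Vendor Workshop starts after Outreach Standup ends — done with Outreach Standup.
Compliance Interview starts after Vendor Workshop ends — done with Vendor Workshop.
Architecture Debrief starts before Compliance Interview ends → Compliance Interview and Architecture Debrief overlap.
Planning Session starts before Compliance Interview ends → Compliance Interview and Planning Session overlap.
Compliance Call starts after Compliance Interview ends.
Planning Session starts exactly when Architecture Debrief ends (back-to-back, no overlap) — done with Architecture Debrief.
Compliance Call starts after Planning Session ends.

Architecture Debrief & Compliance Interview, Compliance Interview & Planning Session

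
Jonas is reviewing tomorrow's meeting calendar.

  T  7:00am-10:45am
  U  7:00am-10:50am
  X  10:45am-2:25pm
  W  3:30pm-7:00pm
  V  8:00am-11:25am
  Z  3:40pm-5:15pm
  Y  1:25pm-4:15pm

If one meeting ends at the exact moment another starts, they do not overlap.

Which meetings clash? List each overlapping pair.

T & U, T & V, U & V, U & X, V & X, W & Y, W & Z, X & Y, Y & Z

Sorted by start: T, U, V, X, Y, W, Z.
U starts before T ends → T and U overlap.
V starts before T ends → T and V overlap.
X starts exactly when T ends (back-to-back, no overlap), so T has no further overlaps.
V starts before U ends → U and V overlap.
X starts before U ends → U and X overlap.
Y starts after U ends, so U has no further overlaps.
X starts before V ends → V and X overlap.
Y starts after V ends, so V has no further overlaps.
Y starts before X ends → X and Y overlap.
W starts after X ends, so X has no further overlaps.
W starts before Y ends → Y and W overlap.
Z starts before Y ends → Y and Z overlap.
Z starts before W ends → W and Z overlap.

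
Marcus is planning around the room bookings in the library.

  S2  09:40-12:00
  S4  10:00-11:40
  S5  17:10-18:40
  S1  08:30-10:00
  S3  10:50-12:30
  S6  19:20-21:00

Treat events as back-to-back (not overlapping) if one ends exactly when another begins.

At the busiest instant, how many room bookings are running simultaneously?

Sort all start/end points and keep a running count:
08:30 start S1 → 1
09:40 start S2 → 2
10:00 end S1 → 1
10:00 start S4 → 2
10:50 start S3 → 3
11:40 end S4 → 2
12:00 end S2 → 1
12:30 end S3 → 0
17:10 start S5 → 1
18:40 end S5 → 0
19:20 start S6 → 1
21:00 end S6 → 0
Peak is 3, at 10:50 (S2, S3, S4).

3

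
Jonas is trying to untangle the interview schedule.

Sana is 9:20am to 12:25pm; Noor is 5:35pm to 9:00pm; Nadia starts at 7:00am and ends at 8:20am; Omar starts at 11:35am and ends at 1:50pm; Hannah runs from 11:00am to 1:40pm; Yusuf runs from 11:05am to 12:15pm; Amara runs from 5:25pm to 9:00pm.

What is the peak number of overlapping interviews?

Sort all start/end points and keep a running count:
7:00am start Nadia → 1
8:20am end Nadia → 0
9:20am start Sana → 1
11:00am start Hannah → 2
11:05am start Yusuf → 3
11:35am start Omar → 4
12:15pm end Yusuf → 3
12:25pm end Sana → 2
1:40pm end Hannah → 1
1:50pm end Omar → 0
5:25pm start Amara → 1
5:35pm start Noor → 2
9:00pm end Amara → 1
9:00pm end Noor → 0
Peak is 4, at 11:35am (Hannah, Omar, Sana, Yusuf).

4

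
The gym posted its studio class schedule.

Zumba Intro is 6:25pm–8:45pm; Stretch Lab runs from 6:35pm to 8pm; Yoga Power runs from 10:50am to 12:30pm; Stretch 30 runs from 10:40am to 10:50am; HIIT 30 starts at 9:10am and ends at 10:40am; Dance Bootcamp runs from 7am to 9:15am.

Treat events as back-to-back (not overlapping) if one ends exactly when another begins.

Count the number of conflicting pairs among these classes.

2

Sorted by start: Dance Bootcamp, HIIT 30, Stretch 30, Yoga Power, Zumba Intro, Stretch Lab.
HIIT 30 starts before Dance Bootcamp ends → Dance Bootcamp and HIIT 30 overlap.
Stretch 30 starts after Dance Bootcamp ends, so nothing later overlaps Dance Bootcamp either.
Stretch 30 starts exactly when HIIT 30 ends (back-to-back, no overlap), so nothing later overlaps HIIT 30 either.
Yoga Power starts exactly when Stretch 30 ends (back-to-back, no overlap), so nothing later overlaps Stretch 30 either.
Zumba Intro starts after Yoga Power ends, so nothing later overlaps Yoga Power either.
Stretch Lab starts before Zumba Intro ends → Zumba Intro and Stretch Lab overlap.
Overlapping pairs: Dance Bootcamp & HIIT 30, Stretch Lab & Zumba Intro — 2 in total.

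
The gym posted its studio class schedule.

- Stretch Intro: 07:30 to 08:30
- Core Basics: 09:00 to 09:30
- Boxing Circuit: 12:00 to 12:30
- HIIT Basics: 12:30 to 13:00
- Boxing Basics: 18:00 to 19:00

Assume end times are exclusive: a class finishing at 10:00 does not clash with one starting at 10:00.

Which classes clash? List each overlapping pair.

none

Sorted by start: Stretch Intro, Core Basics, Boxing Circuit, HIIT Basics, Boxing Basics.
Core Basics starts after Stretch Intro ends — done with Stretch Intro.
Boxing Circuit starts after Core Basics ends — done with Core Basics.
HIIT Basics starts exactly when Boxing Circuit ends (back-to-back, no overlap) — done with Boxing Circuit.
Boxing Basics starts after HIIT Basics ends.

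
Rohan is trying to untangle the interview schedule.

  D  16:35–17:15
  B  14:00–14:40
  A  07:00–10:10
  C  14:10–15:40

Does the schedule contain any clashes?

Yes

Check each pair: they overlap iff neither finishes before the other starts.
Sorted by start: A, B, C, D.
B starts after A ends, so nothing later overlaps A either.
C starts before B ends → B and C overlap.
That's a conflict, so the schedule is not conflict-free.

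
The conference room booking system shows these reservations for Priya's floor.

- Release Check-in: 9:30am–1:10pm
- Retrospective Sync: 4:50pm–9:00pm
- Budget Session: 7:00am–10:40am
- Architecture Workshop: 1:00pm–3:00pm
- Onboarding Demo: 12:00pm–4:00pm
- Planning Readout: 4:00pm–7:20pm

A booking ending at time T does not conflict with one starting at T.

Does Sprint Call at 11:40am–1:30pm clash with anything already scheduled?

Budget Session: ends 10:40am at or before Sprint Call starts 11:40am → clear.
Release Check-in: starts 9:30am before Sprint Call ends 1:30pm, and ends 1:10pm after Sprint Call starts 11:40am → overlap.
Onboarding Demo: starts 12:00pm before Sprint Call ends 1:30pm, and ends 4:00pm after Sprint Call starts 11:40am → overlap.
Architecture Workshop: starts 1:00pm before Sprint Call ends 1:30pm, and ends 3:00pm after Sprint Call starts 11:40am → overlap.
Planning Readout: starts 4:00pm at or after Sprint Call ends 1:30pm → clear.
Retrospective Sync: starts 4:50pm at or after Sprint Call ends 1:30pm → clear.
Sprint Call overlaps Architecture Workshop, Release Check-in, Onboarding Demo.

Yes — it overlaps Architecture Workshop, Onboarding Demo, Release Check-in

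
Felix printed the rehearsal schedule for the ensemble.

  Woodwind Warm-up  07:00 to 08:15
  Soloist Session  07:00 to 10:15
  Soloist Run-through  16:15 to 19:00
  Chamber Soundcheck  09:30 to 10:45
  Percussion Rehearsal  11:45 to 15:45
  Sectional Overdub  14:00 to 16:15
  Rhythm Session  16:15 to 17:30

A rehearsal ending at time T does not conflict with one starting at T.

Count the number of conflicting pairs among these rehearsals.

Sorted by start: Woodwind Warm-up, Soloist Session, Chamber Soundcheck, Percussion Rehearsal, Sectional Overdub, Soloist Run-through, Rhythm Session.
Soloist Session starts before Woodwind Warm-up ends → Woodwind Warm-up and Soloist Session overlap.
Chamber Soundcheck starts after Woodwind Warm-up ends; Woodwind Warm-up is clear from here.
Chamber Soundcheck starts before Soloist Session ends → Soloist Session and Chamber Soundcheck overlap.
Percussion Rehearsal starts after Soloist Session ends; Soloist Session is clear from here.
Percussion Rehearsal starts after Chamber Soundcheck ends; Chamber Soundcheck is clear from here.
Sectional Overdub starts before Percussion Rehearsal ends → Percussion Rehearsal and Sectional Overdub overlap.
Soloist Run-through starts after Percussion Rehearsal ends; Percussion Rehearsal is clear from here.
Soloist Run-through starts exactly when Sectional Overdub ends (back-to-back, no overlap); Sectional Overdub is clear from here.
Rhythm Session starts before Soloist Run-through ends → Soloist Run-through and Rhythm Session overlap.
Overlapping pairs: Chamber Soundcheck & Soloist Session, Percussion Rehearsal & Sectional Overdub, Rhythm Session & Soloist Run-through, Soloist Session & Woodwind Warm-up — 4 in total.

4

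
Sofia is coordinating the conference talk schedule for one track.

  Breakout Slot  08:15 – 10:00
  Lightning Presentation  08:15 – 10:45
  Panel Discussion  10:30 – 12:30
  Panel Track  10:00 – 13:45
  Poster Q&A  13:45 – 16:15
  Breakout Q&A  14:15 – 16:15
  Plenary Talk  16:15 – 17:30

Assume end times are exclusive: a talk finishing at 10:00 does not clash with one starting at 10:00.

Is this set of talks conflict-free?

No

Two intervals overlap when each starts before the other ends.
Sorted by start: Breakout Slot, Lightning Presentation, Panel Track, Panel Discussion, Poster Q&A, Breakout Q&A, Plenary Talk.
Lightning Presentation starts before Breakout Slot ends → Breakout Slot and Lightning Presentation overlap.
That's a conflict, so the schedule is not conflict-free.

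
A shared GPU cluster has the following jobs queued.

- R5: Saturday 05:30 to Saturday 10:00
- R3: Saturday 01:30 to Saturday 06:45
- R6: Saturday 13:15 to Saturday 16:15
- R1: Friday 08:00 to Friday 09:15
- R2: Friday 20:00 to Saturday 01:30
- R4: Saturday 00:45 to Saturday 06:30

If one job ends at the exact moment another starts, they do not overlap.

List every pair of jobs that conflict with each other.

R2 & R4, R3 & R4, R3 & R5, R4 & R5

Sorted by start: R1, R2, R4, R3, R5, R6.
R2 starts after R1 ends, so nothing later overlaps R1 either.
R4 starts before R2 ends → R2 and R4 overlap.
R3 starts exactly when R2 ends (back-to-back, no overlap), so nothing later overlaps R2 either.
R3 starts before R4 ends → R4 and R3 overlap.
R5 starts before R4 ends → R4 and R5 overlap.
R6 starts after R4 ends.
R5 starts before R3 ends → R3 and R5 overlap.
R6 starts after R3 ends.
R6 starts after R5 ends.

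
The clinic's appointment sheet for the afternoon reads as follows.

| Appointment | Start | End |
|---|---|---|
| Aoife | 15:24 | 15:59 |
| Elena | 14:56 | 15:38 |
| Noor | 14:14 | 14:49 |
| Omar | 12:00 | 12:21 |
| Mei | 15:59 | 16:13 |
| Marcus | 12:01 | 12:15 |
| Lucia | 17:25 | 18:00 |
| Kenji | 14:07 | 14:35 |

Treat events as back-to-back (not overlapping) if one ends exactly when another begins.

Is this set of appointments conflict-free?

Sorted by start: Omar, Marcus, Kenji, Noor, Elena, Aoife, Mei, Lucia.
Marcus starts before Omar ends → Omar and Marcus overlap.
That's a conflict, so the schedule is not conflict-free.

No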